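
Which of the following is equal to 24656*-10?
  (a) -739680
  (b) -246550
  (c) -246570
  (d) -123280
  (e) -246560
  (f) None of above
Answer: e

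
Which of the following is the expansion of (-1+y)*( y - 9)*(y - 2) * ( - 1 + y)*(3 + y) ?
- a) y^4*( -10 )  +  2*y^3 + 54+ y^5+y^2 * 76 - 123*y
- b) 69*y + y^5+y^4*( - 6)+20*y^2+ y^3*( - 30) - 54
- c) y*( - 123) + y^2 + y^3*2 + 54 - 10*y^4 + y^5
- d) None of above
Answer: a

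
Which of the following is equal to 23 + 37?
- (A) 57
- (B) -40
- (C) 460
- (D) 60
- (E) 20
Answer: D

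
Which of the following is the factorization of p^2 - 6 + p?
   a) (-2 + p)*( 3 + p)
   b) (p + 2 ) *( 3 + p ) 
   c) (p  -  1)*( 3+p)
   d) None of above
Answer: a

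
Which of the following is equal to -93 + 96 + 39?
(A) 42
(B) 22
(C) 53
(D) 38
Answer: A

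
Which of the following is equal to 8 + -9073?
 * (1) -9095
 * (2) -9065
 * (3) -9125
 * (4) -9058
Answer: 2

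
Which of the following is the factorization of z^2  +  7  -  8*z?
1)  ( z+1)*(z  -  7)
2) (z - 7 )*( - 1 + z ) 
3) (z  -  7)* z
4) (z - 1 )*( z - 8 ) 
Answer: 2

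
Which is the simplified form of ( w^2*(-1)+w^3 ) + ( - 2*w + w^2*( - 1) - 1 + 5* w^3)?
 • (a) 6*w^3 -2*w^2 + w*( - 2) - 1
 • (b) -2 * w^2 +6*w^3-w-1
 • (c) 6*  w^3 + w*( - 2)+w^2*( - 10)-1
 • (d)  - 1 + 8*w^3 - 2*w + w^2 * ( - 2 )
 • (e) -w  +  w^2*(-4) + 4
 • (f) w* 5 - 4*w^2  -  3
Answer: a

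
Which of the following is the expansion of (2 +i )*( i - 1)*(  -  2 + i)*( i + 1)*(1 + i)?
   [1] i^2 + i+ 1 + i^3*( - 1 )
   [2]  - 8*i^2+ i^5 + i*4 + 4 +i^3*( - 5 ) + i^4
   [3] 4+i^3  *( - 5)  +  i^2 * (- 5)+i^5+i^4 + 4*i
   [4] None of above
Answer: 3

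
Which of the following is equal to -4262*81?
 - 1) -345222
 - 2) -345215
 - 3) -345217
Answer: 1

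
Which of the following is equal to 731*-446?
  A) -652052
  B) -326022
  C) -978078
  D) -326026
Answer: D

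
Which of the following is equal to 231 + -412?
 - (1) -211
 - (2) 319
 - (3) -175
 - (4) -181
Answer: 4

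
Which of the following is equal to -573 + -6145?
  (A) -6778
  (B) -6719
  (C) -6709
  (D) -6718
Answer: D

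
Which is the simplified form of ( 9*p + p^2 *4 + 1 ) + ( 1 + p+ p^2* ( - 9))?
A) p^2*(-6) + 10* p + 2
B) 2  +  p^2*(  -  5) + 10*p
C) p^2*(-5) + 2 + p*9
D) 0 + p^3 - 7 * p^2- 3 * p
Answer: B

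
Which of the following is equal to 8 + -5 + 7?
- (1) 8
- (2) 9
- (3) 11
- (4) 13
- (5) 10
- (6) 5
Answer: 5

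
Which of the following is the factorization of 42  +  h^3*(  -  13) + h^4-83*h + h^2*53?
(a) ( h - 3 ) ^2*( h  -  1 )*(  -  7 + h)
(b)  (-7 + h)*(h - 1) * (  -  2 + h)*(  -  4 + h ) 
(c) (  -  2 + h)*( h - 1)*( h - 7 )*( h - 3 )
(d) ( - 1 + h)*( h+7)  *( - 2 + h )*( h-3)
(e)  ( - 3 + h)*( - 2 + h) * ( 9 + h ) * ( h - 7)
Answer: c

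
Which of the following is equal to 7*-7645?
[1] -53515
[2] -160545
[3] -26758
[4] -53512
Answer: 1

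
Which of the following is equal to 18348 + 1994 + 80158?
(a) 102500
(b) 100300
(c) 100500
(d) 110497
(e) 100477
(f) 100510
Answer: c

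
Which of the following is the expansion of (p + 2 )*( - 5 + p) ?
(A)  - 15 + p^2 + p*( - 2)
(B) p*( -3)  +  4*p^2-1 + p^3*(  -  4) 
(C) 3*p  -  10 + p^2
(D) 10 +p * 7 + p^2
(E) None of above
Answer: E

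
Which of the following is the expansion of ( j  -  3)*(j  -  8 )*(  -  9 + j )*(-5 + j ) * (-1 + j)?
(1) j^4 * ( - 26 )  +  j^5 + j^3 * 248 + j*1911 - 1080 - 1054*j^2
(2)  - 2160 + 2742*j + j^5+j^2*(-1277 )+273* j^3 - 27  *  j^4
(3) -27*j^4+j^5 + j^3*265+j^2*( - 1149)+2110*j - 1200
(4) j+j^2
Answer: 1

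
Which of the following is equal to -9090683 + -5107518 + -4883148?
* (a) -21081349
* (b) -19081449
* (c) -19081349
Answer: c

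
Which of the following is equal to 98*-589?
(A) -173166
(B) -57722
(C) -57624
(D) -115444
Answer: B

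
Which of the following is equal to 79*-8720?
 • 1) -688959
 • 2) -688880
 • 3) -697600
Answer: 2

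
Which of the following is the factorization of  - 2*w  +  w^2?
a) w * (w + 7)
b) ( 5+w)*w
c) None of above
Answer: c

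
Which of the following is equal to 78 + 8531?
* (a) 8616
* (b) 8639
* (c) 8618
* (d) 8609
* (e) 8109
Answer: d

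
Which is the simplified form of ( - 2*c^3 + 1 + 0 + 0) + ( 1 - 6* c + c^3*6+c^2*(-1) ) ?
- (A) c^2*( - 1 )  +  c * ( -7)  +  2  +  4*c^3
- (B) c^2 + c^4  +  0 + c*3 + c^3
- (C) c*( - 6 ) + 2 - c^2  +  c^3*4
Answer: C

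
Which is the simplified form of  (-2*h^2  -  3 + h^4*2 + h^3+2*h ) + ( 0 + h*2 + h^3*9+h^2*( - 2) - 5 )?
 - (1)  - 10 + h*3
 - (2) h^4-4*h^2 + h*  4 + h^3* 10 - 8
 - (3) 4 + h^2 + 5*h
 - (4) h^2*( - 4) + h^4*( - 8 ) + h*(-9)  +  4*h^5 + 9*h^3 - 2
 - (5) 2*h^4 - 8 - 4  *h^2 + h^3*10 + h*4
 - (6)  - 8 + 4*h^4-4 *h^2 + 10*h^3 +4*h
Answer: 5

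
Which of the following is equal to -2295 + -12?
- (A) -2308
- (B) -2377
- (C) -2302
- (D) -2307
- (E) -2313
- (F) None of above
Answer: D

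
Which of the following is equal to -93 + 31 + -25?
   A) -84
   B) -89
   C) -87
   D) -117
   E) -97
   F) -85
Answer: C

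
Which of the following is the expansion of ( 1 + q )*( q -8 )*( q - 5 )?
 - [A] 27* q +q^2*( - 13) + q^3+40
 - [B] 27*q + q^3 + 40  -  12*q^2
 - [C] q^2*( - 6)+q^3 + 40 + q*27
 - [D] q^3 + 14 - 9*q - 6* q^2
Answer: B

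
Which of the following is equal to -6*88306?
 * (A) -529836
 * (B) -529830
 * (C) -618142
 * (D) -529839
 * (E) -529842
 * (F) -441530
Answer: A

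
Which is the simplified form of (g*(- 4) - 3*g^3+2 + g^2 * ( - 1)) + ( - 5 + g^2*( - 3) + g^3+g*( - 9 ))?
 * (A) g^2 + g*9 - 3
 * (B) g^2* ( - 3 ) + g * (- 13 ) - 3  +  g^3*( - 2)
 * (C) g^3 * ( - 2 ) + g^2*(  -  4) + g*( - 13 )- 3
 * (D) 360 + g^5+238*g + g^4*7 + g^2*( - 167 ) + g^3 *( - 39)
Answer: C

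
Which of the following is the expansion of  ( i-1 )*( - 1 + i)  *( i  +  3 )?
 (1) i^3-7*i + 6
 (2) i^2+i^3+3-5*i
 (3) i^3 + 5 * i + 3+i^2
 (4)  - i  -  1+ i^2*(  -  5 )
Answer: 2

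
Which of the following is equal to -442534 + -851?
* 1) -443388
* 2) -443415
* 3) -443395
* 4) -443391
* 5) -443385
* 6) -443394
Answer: 5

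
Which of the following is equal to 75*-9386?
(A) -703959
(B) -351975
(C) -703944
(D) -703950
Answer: D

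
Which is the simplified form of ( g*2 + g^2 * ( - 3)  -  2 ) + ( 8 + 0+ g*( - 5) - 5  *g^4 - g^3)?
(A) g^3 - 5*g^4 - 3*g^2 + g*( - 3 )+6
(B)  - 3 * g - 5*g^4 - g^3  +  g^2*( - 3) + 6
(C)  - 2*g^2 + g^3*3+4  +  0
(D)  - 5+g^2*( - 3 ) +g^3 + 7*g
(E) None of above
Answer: B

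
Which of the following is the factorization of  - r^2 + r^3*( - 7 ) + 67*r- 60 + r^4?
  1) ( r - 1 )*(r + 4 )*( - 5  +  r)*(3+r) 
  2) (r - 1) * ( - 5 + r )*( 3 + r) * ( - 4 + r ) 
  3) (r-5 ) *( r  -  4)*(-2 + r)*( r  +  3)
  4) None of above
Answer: 2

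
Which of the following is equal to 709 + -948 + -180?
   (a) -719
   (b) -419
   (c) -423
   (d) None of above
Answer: b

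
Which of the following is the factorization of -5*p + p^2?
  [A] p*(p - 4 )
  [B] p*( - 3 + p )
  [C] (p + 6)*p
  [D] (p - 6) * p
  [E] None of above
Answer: E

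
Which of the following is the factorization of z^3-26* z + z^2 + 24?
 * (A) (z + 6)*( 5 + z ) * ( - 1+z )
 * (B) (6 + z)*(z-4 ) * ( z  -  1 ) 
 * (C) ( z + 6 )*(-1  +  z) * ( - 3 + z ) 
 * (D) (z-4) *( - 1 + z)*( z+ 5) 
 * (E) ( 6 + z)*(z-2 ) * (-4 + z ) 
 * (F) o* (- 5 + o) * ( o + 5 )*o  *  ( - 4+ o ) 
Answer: B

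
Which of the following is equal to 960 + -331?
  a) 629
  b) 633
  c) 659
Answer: a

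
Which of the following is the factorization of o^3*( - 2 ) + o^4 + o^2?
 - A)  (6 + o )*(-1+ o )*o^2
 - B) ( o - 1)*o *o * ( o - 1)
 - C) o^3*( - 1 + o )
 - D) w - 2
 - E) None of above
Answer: B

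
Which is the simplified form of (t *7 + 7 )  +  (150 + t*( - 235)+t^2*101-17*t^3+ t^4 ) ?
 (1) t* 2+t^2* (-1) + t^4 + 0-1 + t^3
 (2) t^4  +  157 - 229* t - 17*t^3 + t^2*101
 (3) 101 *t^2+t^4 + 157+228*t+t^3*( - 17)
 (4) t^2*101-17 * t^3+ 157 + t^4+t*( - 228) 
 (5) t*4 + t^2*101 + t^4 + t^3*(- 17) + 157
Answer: 4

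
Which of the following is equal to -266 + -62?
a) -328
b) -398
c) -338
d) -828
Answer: a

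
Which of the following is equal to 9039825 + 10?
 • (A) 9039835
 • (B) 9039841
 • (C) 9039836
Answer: A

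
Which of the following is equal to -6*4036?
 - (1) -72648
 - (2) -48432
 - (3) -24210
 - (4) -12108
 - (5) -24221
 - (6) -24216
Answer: 6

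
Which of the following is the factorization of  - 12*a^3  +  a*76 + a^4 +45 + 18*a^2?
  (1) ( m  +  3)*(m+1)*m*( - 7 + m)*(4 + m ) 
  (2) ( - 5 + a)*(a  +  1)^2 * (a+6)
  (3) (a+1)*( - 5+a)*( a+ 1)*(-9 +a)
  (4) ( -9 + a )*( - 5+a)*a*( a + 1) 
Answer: 3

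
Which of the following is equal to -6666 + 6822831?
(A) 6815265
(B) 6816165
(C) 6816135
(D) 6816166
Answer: B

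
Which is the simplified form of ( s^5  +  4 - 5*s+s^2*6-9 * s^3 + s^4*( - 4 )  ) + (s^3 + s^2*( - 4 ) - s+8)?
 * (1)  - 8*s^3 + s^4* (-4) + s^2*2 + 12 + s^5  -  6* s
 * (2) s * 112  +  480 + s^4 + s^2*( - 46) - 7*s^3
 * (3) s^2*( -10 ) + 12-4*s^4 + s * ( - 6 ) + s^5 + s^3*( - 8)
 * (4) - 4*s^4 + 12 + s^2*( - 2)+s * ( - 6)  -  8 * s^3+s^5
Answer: 1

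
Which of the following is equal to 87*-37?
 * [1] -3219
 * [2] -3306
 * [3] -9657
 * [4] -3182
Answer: 1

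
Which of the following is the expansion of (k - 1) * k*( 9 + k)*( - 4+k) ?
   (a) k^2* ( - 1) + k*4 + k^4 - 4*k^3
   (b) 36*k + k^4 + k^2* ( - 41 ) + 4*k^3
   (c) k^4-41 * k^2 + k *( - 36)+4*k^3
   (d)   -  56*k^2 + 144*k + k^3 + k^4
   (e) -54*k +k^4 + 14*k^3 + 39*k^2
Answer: b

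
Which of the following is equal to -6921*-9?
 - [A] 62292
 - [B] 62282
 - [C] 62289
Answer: C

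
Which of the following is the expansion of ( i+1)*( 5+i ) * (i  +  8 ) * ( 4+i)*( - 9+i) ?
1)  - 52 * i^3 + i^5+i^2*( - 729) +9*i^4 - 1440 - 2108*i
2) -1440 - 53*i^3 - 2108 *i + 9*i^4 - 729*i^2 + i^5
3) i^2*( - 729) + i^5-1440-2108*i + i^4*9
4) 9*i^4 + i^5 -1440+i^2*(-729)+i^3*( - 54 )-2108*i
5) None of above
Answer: 2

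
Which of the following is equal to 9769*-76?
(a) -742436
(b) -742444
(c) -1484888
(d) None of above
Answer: b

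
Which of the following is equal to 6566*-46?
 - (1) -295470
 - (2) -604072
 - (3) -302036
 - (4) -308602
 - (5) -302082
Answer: 3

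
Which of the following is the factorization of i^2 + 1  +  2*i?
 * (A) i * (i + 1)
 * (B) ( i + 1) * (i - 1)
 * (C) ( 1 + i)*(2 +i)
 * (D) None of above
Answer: D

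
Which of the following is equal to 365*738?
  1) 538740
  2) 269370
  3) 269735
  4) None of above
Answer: 2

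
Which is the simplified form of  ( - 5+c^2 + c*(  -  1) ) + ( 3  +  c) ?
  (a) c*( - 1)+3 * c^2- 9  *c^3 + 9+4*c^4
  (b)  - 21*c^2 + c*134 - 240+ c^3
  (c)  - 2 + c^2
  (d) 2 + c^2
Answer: c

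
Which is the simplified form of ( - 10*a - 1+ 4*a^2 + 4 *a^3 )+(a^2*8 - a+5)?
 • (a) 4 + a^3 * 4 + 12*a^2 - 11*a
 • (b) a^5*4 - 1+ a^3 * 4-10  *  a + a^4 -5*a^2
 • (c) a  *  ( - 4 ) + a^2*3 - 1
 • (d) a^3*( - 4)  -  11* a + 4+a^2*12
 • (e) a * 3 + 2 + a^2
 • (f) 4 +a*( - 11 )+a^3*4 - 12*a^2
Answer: a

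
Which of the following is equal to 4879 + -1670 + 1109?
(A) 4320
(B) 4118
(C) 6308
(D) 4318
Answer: D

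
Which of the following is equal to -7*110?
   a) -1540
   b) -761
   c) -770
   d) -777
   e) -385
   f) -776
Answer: c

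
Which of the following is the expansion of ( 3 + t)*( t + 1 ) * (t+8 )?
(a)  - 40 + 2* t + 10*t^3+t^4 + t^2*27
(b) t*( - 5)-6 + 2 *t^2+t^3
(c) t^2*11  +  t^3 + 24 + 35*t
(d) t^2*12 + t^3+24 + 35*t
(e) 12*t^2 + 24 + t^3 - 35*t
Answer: d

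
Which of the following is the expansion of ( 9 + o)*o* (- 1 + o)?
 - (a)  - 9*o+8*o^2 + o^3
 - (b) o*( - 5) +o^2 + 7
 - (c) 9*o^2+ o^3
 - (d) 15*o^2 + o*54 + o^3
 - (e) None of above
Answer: a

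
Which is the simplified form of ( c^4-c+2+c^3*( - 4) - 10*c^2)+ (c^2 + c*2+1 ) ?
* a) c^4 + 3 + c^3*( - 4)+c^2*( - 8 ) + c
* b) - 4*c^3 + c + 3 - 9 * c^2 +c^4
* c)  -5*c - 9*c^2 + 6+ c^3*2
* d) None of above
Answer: b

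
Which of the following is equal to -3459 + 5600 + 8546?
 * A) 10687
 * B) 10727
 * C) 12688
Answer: A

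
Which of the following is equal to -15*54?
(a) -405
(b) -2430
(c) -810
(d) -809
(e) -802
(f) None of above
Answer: c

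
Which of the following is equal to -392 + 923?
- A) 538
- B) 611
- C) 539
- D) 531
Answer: D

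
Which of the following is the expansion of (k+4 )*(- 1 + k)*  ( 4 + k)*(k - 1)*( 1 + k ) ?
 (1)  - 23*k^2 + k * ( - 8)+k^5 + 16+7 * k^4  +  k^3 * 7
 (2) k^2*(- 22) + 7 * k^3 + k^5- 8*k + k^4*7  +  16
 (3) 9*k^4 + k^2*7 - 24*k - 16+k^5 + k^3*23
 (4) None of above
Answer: 1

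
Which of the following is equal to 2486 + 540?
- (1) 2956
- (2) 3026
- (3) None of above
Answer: 2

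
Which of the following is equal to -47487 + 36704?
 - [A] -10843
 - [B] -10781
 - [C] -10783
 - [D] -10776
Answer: C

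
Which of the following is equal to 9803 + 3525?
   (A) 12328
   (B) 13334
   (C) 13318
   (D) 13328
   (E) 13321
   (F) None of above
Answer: D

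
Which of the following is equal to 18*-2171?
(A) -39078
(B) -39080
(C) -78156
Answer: A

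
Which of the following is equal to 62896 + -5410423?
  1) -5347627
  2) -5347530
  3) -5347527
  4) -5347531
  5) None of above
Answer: 3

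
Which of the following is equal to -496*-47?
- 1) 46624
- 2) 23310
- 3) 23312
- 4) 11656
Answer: 3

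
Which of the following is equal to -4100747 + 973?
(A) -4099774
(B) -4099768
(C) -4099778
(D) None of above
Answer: A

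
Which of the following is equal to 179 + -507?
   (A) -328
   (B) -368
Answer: A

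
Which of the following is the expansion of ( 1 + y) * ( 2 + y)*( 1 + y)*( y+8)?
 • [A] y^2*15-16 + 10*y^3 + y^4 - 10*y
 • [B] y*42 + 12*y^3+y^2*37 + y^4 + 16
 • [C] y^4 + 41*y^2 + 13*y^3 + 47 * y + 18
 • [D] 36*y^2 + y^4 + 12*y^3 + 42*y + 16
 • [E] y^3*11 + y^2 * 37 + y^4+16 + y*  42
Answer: B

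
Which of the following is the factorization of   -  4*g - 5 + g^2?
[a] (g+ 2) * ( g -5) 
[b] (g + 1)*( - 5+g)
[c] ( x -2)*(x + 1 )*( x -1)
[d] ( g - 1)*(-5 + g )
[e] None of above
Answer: b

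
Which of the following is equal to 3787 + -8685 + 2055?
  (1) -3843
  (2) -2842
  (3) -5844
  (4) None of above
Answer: 4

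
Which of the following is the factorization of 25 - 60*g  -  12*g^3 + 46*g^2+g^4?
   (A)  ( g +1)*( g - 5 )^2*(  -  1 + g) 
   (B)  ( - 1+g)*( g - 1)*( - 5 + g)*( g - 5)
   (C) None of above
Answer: B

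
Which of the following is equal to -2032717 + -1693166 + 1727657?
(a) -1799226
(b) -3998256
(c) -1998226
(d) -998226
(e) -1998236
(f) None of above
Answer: c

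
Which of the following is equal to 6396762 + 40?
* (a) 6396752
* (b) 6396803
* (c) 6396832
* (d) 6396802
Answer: d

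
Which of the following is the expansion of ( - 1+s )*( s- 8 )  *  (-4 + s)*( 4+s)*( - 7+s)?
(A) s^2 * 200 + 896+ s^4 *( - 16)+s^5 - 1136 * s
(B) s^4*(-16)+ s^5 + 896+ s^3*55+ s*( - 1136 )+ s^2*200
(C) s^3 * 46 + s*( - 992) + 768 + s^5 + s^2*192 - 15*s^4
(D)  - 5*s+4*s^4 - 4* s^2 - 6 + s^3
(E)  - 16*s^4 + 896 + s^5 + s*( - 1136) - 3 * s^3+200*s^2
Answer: B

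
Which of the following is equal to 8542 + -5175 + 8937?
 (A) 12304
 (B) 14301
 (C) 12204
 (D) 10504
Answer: A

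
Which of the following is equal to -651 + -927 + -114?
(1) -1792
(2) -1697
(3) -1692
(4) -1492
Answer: 3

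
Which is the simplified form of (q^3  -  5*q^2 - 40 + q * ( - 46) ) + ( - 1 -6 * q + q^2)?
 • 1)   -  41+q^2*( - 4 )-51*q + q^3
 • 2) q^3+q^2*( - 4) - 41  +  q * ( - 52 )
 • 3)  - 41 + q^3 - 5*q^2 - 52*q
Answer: 2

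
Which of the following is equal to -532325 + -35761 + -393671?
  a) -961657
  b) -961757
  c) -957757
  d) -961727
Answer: b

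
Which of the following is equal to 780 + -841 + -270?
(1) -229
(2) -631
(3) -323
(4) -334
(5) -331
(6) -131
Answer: 5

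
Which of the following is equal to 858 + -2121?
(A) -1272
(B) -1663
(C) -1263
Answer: C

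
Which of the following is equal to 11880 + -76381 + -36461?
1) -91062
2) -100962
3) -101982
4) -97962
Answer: 2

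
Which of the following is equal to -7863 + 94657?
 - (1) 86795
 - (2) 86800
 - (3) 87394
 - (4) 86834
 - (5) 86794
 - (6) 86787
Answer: 5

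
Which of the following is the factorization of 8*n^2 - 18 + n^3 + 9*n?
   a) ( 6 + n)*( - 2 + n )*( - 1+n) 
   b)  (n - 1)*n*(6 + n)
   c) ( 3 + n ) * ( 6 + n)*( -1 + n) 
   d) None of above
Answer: c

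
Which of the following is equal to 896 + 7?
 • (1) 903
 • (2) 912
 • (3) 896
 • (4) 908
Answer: 1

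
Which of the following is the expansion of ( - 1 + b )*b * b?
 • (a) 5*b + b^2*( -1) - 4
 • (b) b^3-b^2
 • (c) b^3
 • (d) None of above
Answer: b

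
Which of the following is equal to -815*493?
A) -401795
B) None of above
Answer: A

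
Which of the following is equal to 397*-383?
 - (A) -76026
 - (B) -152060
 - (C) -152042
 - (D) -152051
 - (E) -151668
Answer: D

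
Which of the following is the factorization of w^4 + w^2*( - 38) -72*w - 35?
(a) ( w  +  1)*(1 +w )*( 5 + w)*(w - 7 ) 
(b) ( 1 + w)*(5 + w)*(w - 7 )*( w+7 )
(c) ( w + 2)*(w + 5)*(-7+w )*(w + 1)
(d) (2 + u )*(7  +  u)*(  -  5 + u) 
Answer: a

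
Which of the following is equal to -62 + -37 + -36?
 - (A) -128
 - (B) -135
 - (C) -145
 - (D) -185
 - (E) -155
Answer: B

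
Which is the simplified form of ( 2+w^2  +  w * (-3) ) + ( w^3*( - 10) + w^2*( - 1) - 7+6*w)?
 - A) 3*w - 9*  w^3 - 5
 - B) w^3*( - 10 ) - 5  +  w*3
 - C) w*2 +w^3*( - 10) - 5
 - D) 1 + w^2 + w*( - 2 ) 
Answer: B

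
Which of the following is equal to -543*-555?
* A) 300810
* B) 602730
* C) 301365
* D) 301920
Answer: C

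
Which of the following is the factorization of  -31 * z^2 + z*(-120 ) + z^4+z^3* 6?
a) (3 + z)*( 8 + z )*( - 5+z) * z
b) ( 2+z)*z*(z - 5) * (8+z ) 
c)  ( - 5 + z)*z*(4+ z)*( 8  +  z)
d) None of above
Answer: a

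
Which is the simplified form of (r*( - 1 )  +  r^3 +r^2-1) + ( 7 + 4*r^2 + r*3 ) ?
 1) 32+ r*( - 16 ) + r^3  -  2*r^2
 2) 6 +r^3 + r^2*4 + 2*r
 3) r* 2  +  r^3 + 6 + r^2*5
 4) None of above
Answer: 3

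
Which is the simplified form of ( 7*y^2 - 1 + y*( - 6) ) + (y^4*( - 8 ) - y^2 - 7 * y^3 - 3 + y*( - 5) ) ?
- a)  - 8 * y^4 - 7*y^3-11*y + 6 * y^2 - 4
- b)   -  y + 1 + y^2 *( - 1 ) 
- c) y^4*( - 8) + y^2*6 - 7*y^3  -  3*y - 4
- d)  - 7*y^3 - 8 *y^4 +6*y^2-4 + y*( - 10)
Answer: a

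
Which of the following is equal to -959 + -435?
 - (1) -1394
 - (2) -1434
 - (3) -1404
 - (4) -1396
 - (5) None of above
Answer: 1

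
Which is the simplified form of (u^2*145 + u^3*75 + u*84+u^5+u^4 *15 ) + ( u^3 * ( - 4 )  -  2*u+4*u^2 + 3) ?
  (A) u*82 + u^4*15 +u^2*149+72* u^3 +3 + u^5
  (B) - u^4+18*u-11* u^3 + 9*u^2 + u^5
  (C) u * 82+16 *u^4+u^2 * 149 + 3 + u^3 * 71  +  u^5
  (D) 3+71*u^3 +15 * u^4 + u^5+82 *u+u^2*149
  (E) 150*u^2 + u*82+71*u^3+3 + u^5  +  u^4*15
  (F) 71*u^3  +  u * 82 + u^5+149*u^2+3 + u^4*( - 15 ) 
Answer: D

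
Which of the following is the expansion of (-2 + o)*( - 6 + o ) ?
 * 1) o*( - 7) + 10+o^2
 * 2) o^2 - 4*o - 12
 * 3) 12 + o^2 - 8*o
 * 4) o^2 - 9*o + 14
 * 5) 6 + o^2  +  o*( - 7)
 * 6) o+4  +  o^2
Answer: 3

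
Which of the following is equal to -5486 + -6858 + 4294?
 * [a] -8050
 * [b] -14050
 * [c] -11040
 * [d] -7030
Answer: a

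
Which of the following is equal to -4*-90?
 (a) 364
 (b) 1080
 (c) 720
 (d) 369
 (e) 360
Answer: e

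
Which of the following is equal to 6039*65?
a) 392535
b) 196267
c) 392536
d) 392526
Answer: a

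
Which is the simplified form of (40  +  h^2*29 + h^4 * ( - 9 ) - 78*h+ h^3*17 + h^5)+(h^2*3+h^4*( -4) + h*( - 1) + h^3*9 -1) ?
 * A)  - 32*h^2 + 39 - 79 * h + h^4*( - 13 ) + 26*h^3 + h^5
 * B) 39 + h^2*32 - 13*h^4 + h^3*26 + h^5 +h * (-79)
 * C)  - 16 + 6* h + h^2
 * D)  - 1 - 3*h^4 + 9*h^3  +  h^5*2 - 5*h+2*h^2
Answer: B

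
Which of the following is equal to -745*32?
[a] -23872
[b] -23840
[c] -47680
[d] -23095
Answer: b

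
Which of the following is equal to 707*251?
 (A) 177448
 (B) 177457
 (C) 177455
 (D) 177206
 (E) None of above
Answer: B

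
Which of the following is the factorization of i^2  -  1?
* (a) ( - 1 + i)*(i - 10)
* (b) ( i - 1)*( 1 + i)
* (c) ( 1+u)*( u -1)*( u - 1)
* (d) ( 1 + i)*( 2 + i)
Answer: b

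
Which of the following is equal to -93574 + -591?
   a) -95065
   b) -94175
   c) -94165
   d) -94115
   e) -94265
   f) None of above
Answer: c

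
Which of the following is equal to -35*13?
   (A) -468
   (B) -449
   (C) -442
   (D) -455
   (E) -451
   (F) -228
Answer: D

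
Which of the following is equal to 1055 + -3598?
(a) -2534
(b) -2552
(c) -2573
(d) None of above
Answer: d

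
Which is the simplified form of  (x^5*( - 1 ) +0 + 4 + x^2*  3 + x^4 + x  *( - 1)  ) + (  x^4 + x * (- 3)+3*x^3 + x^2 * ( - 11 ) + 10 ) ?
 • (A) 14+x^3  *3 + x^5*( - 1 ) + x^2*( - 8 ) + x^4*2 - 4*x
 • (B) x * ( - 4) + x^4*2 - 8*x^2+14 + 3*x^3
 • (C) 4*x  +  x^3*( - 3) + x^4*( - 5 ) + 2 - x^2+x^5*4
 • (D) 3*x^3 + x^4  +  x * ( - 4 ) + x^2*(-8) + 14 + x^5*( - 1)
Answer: A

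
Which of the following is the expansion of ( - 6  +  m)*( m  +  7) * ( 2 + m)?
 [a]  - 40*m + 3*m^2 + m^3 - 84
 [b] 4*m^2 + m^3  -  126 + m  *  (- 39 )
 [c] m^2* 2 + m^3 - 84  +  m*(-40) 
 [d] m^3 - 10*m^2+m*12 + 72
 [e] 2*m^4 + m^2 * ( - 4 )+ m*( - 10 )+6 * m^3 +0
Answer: a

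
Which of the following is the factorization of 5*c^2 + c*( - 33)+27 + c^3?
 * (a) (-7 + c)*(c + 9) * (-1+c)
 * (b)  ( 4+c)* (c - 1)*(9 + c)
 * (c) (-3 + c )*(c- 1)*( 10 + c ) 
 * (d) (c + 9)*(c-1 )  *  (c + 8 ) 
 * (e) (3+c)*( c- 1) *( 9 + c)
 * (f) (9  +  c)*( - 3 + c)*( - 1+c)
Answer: f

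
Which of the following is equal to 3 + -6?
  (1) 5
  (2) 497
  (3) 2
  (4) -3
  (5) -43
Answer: 4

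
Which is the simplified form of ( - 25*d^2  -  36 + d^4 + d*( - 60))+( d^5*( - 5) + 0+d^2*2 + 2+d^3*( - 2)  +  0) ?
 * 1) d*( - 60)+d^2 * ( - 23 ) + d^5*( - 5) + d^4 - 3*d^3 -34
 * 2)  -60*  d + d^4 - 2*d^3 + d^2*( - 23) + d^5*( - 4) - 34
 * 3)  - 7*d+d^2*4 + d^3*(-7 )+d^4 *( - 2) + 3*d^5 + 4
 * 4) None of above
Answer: 4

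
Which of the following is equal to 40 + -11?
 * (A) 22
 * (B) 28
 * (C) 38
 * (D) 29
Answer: D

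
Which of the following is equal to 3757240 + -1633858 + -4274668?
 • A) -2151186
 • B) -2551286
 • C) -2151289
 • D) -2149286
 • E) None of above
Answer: E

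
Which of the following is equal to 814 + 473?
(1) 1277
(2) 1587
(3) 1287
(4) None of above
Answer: 3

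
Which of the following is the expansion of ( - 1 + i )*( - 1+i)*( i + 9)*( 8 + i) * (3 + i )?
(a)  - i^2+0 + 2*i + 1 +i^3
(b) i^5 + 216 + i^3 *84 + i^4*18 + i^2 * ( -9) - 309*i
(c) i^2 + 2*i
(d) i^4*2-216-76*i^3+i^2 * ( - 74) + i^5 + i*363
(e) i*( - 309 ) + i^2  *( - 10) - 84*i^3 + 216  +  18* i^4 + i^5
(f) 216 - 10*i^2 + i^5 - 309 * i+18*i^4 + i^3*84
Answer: f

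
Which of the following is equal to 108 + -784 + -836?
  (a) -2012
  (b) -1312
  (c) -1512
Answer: c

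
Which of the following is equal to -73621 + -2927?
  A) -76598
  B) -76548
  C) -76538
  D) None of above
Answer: B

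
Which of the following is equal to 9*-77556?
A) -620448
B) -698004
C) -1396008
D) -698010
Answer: B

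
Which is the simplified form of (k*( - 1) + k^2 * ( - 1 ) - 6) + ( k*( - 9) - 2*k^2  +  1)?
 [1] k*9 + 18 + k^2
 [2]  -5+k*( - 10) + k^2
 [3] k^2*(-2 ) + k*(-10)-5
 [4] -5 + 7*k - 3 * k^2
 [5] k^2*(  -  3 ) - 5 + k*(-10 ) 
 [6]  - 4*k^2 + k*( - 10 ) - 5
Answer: 5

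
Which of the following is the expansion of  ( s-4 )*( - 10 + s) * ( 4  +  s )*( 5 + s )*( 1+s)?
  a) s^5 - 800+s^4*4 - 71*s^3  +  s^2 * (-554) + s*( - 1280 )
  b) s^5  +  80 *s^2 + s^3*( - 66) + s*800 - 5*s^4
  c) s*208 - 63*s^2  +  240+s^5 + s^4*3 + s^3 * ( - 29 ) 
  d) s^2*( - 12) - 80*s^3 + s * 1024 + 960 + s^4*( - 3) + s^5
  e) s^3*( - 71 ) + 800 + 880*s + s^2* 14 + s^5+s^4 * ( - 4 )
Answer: e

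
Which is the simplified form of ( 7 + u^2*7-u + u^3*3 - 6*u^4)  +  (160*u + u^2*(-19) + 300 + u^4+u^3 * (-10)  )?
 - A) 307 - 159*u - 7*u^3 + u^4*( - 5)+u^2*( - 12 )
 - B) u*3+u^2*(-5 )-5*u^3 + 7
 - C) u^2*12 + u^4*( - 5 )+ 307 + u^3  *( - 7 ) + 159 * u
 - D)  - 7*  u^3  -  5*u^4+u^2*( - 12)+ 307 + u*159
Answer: D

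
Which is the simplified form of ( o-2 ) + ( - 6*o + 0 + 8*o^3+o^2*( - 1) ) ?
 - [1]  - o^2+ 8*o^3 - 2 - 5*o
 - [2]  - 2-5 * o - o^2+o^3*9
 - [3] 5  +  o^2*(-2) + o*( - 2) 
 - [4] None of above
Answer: 1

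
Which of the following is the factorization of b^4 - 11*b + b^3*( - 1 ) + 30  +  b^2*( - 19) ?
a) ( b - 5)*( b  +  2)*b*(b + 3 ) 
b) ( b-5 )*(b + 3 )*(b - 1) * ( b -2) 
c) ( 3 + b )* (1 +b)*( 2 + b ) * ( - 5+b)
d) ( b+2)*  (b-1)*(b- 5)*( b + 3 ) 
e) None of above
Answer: d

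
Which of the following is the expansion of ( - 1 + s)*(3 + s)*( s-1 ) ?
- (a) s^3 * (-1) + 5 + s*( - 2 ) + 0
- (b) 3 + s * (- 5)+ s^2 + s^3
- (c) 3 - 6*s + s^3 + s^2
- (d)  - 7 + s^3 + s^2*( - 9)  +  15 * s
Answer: b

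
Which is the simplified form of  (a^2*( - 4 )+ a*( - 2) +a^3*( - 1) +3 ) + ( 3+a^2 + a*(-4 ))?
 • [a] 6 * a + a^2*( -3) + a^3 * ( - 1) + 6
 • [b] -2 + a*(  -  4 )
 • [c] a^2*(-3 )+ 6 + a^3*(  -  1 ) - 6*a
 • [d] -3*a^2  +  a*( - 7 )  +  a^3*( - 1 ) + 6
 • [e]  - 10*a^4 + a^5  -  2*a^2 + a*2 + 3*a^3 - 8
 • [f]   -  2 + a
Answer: c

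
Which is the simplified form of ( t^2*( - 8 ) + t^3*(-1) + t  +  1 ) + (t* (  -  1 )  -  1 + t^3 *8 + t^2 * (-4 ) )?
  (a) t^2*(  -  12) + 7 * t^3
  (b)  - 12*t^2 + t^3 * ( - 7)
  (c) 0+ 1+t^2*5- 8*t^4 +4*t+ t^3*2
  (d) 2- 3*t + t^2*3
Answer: a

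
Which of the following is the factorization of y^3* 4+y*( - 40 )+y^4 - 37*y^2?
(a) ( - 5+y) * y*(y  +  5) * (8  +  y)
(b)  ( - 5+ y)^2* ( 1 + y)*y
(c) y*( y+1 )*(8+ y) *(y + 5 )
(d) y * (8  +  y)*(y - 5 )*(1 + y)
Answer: d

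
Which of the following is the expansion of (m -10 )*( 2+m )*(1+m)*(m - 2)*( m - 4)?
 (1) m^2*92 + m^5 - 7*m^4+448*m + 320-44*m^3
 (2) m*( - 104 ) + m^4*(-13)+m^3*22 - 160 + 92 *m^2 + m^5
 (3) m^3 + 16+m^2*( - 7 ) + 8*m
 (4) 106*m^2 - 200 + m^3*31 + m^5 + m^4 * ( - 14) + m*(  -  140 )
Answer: 2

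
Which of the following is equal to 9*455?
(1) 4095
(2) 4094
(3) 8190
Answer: 1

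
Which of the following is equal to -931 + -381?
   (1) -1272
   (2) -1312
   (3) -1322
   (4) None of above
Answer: 2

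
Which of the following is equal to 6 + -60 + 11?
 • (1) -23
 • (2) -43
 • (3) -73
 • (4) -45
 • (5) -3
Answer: 2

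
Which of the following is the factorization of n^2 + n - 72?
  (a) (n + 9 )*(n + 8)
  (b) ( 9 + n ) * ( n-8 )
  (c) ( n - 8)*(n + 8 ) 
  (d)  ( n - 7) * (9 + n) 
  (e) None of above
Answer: b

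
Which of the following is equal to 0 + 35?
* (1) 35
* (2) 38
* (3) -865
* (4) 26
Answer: 1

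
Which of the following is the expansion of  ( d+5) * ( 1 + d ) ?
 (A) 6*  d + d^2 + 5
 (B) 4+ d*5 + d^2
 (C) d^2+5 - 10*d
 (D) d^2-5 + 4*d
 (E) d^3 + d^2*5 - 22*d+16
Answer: A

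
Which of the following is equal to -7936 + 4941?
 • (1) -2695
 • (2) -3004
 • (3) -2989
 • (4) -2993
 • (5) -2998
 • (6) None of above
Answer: 6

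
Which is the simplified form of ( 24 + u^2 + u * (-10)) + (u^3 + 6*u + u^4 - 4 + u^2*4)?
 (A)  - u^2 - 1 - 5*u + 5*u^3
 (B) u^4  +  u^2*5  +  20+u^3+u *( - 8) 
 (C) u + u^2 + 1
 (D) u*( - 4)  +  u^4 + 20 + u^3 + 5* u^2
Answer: D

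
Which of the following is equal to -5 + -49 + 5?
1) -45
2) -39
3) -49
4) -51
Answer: 3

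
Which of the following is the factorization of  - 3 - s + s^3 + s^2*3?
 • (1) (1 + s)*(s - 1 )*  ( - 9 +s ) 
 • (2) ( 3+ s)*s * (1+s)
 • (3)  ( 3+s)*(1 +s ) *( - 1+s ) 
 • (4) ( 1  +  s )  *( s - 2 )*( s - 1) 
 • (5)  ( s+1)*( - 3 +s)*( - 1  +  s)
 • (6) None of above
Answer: 3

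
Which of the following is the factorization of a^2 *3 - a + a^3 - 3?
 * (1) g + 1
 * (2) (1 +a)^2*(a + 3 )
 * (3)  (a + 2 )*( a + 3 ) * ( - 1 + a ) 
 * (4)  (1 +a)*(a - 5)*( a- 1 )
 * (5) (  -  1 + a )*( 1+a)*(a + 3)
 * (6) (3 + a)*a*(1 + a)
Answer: 5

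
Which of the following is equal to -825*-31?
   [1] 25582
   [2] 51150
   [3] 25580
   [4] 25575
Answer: 4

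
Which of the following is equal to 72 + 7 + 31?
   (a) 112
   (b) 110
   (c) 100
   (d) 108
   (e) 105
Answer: b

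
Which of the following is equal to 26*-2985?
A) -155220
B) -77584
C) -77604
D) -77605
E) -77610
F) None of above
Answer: E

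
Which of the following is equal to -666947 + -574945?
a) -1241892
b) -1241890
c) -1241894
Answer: a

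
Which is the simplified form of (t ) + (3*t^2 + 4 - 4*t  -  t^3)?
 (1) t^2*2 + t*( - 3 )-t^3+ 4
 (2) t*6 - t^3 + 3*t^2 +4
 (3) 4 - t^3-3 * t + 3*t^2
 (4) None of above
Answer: 3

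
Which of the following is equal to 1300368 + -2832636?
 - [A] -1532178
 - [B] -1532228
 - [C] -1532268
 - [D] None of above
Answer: C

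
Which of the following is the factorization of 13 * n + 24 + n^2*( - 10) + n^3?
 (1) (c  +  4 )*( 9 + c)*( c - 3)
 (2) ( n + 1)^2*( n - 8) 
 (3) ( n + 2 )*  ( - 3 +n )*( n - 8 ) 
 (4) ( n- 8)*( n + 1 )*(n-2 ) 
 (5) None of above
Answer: 5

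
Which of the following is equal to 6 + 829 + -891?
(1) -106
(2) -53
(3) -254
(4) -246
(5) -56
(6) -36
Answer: 5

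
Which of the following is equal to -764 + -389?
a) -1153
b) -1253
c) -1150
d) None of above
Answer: a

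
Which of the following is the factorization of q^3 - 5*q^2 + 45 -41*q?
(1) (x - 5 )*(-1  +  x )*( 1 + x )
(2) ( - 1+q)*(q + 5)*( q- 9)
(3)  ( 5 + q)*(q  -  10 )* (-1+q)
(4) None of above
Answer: 2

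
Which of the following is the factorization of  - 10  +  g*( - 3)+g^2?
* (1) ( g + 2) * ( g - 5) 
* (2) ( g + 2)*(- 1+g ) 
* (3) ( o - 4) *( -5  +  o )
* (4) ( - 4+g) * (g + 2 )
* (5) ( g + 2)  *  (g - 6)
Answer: 1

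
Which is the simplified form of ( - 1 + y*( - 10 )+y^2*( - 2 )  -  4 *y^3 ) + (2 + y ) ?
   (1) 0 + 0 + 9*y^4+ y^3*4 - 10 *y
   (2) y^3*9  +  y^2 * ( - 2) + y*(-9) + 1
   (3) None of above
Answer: 3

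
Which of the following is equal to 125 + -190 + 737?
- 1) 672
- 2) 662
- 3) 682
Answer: 1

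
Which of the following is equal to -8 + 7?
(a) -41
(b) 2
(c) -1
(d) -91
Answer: c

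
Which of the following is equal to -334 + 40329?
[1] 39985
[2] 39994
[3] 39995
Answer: 3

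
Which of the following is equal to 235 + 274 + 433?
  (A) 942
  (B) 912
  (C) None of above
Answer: A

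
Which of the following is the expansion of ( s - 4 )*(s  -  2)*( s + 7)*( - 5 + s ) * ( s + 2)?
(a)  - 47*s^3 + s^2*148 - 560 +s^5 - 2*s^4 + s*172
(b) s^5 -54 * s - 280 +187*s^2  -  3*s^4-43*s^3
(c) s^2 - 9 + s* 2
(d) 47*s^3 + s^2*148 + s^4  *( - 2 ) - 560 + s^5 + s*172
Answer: a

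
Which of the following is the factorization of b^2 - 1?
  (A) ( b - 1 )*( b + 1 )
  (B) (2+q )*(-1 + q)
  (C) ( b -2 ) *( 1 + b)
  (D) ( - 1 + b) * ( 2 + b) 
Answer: A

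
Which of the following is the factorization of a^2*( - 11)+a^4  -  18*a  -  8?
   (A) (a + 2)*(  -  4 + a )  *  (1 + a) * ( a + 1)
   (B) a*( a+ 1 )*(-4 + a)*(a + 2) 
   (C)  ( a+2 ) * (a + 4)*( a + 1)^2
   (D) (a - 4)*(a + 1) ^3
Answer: A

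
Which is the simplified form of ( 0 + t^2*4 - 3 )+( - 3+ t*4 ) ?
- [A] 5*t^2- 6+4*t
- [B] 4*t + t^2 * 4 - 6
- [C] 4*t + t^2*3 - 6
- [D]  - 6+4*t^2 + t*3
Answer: B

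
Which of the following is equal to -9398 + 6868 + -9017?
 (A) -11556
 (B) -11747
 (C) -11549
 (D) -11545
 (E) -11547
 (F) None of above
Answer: E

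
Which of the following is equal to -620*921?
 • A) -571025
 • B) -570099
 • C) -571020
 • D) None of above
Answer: C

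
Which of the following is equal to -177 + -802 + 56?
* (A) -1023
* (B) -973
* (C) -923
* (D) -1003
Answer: C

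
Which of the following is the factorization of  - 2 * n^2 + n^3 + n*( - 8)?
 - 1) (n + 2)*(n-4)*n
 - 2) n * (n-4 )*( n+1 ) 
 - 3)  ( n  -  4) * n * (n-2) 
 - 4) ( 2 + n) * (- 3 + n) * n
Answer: 1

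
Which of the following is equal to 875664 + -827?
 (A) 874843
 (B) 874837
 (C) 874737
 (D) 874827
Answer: B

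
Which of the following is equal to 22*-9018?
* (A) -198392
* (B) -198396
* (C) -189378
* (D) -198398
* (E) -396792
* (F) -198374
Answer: B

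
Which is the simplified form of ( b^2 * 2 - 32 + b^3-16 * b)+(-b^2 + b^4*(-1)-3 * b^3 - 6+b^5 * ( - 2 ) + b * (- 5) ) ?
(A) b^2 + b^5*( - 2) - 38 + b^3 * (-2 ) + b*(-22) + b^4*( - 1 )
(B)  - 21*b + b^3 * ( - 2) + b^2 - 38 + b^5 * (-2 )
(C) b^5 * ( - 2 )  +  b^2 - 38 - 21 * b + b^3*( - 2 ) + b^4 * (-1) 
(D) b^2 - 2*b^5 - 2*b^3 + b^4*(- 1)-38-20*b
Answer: C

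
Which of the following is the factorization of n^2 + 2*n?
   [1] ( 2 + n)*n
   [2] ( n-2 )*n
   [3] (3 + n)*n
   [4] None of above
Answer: 1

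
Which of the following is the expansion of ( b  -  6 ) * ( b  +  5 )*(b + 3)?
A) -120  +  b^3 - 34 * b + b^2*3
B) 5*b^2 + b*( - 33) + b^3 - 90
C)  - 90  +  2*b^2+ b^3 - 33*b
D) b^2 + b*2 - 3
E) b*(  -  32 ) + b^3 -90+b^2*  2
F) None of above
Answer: C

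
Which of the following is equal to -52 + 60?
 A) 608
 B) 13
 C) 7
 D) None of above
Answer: D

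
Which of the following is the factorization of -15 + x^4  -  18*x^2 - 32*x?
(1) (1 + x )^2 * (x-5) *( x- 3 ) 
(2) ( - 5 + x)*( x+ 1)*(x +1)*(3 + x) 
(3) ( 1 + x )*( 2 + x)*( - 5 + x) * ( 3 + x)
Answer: 2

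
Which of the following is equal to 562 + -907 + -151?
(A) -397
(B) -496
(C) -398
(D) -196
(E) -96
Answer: B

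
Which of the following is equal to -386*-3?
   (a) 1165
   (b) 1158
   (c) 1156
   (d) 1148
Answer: b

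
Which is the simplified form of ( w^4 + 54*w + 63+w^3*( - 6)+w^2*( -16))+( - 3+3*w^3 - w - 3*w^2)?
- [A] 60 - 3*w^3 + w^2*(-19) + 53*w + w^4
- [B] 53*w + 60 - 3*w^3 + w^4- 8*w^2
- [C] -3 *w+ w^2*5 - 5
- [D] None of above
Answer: A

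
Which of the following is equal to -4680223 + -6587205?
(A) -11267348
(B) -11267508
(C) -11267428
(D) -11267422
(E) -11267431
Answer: C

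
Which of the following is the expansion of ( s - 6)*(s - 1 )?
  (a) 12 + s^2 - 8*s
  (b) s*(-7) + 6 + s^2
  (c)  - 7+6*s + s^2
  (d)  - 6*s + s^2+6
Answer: b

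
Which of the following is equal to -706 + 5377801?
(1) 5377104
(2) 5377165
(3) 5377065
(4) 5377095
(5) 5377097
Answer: 4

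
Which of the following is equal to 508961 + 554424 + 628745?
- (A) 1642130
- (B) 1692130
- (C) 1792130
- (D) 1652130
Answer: B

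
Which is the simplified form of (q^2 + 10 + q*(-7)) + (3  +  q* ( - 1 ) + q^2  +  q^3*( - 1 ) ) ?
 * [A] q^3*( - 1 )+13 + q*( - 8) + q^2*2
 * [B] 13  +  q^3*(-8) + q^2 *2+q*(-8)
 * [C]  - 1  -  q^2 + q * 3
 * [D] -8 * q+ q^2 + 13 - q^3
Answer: A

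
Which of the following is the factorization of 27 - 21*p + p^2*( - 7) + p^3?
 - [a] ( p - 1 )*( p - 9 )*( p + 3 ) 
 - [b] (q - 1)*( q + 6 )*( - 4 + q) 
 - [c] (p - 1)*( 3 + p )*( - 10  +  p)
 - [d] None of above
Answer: a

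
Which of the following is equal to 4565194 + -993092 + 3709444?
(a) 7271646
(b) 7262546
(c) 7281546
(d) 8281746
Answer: c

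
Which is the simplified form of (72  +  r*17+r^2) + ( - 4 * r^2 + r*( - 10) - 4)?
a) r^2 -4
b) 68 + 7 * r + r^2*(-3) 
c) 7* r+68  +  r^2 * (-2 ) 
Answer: b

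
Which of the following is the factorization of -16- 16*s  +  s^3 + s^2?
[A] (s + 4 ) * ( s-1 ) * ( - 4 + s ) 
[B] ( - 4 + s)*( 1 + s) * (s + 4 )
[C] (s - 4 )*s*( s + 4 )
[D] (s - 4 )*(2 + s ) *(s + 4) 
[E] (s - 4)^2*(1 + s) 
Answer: B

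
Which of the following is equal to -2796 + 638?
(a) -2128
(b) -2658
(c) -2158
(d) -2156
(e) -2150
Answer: c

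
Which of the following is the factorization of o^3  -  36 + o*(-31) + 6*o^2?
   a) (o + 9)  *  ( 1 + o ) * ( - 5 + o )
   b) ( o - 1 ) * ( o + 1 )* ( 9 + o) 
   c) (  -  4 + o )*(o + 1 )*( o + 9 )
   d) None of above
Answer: c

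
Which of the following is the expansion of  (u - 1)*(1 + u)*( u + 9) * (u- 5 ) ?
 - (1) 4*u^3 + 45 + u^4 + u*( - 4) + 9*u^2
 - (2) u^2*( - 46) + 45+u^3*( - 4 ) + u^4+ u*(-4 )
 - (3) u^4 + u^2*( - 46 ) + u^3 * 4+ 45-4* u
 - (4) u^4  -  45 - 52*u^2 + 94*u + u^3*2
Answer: 3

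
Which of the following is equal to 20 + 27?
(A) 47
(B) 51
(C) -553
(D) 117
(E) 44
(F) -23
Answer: A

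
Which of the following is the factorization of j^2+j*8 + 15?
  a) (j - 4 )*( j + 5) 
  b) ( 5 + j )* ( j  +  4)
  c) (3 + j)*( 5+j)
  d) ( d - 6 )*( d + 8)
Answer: c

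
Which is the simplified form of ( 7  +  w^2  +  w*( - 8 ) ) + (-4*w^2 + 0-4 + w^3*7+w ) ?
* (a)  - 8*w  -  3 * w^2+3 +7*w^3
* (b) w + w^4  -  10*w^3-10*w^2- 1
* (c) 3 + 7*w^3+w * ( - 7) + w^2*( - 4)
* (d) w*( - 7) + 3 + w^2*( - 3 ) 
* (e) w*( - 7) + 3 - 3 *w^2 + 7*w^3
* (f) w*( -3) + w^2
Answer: e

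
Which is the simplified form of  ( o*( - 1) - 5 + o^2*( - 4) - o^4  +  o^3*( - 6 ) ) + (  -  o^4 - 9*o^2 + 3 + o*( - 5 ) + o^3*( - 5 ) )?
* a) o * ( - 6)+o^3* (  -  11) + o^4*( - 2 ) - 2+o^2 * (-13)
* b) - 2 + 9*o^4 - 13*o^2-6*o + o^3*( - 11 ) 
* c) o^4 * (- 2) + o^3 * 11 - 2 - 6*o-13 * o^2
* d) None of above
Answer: a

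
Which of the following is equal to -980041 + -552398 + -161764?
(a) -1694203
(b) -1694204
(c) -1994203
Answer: a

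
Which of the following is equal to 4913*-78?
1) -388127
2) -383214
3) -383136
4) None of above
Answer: 2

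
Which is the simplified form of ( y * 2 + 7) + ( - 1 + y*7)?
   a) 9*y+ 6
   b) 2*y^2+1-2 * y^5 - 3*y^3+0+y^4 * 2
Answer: a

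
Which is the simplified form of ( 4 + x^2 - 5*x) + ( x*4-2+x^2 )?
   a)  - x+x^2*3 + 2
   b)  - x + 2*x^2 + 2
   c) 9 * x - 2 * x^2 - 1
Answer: b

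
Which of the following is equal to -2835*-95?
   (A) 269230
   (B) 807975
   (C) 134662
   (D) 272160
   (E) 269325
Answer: E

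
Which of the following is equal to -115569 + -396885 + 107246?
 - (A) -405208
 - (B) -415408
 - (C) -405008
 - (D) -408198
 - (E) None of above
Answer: A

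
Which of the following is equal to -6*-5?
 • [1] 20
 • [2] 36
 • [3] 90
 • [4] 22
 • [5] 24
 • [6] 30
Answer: 6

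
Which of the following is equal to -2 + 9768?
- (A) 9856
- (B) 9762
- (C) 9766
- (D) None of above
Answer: C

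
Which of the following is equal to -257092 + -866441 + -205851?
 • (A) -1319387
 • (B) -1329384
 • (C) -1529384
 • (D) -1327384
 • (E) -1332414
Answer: B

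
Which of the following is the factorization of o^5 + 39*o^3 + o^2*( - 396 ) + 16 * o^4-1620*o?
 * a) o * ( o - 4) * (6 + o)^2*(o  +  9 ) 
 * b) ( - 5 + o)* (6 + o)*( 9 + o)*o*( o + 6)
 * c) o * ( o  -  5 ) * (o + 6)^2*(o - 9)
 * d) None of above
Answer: b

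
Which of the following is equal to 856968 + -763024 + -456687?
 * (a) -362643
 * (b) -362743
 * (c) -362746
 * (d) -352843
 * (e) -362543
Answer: b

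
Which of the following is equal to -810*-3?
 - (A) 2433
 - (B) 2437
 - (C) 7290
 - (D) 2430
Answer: D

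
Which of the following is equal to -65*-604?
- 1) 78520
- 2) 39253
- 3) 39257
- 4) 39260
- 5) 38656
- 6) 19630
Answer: 4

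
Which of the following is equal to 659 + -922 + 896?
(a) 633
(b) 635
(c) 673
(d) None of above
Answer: a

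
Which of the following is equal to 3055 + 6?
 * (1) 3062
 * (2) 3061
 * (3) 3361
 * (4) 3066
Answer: 2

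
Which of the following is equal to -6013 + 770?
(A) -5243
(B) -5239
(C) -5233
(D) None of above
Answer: A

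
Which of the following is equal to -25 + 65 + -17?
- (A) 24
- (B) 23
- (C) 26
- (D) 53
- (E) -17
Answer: B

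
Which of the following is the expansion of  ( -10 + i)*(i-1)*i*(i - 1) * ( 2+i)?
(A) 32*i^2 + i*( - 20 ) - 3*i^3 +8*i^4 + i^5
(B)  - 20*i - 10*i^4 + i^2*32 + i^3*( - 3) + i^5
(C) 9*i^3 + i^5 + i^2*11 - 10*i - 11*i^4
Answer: B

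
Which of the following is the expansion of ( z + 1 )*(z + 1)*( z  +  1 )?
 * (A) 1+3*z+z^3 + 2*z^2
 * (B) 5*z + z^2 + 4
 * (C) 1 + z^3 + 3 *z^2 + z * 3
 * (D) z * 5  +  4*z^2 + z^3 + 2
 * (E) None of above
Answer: C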